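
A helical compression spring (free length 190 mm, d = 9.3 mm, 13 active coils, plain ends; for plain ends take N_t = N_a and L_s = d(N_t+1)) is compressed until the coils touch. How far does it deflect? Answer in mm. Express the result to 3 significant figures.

59.8 mm

N_t = 13; L_s = 9.3·14 = 130.2 mm
δ_solid = L₀ − L_s = 190 − 130.2 = 59.8 mm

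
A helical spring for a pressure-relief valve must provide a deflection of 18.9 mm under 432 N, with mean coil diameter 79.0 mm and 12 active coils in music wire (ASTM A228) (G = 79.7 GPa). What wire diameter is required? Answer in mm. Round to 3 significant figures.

10.8 mm

Required rate k = F/δ = 432/18.9 = 22.857 N/mm
d = (8D³N_a·k / G)^(1/4) = (8·79.0³·12·22.857 / (79.7×10³))^0.25
  = (13574)^0.25 = 10.7939 mm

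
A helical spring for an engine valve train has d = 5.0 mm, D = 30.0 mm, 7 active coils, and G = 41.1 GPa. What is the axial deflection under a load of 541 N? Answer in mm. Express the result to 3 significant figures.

k = Gd⁴/(8D³N_a) = (41.1×10³)(5.0⁴)/(8·30.0³·7) = 16.989 N/mm
δ = F/k = 541 / 16.989 = 31.844 mm

31.8 mm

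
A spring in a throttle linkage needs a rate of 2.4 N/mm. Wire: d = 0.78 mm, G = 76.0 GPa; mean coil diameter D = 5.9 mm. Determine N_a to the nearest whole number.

N_a = Gd⁴/(8D³k) = (76.0×10³ × 0.78⁴)/(8 × 5.9³ × 2.4)
    = 28131.4 / 3943.28 = 7.134 → 7 coils

7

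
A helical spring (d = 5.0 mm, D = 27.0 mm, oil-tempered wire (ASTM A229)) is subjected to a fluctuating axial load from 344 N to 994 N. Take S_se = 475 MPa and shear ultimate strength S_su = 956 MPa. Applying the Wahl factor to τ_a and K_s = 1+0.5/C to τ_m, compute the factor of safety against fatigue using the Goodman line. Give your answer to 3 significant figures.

1.11

C = D/d = 27.0/5.0 = 5.4000; K_W = (4C−1)/(4C−4)+0.615/C = 1.2843; K_s = 1+0.5/C = 1.0926
F_a = (F_max−F_min)/2 = 325 N; F_m = (F_max+F_min)/2 = 669 N
τ_a = K_W·8F_aD/(πd³) = 1.2843 × 178.76 = 229.59 MPa
τ_m = K_s·8F_mD/(πd³) = 1.0926 × 367.98 = 402.05 MPa
Goodman: 1/n_f = τ_a/S_se + τ_m/S_su = 229.59/475 + 402.05/956 = 0.48335 + 0.42055 = 0.90391
n_f = 1/0.90391 = 1.106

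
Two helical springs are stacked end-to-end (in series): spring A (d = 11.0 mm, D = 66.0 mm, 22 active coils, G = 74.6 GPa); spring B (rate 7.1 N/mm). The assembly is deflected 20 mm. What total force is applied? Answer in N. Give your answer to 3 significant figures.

107 N

k_A = Gd⁴/(8D³N_a) = (74.6×10³)(11.0⁴)/(8·66.0³·22) = 21.586 N/mm
Series: 1/k_eq = 1/21.586 + 1/7.1 = 0.18717; k_eq = 5.3427 N/mm
F = k_eq·δ = 5.3427·20 = 106.85 N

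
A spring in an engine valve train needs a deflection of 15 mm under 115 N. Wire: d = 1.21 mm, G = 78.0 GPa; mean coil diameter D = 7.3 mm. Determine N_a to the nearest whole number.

7

Required rate k = F/δ = 115/15 = 7.6667 N/mm
N_a = Gd⁴/(8D³k) = (78.0×10³ × 1.21⁴)/(8 × 7.3³ × 7.6667)
    = 167200 / 23859.7 = 7.008 → 7 coils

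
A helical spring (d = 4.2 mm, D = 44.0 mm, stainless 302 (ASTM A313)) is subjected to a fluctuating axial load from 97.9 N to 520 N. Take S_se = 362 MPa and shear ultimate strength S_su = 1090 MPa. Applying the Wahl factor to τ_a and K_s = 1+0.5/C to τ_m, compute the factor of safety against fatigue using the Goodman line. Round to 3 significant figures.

C = D/d = 44.0/4.2 = 10.4762; K_W = (4C−1)/(4C−4)+0.615/C = 1.1379; K_s = 1+0.5/C = 1.0477
F_a = (F_max−F_min)/2 = 211.05 N; F_m = (F_max+F_min)/2 = 308.95 N
τ_a = K_W·8F_aD/(πd³) = 1.1379 × 319.18 = 363.17 MPa
τ_m = K_s·8F_mD/(πd³) = 1.0477 × 467.23 = 489.53 MPa
Goodman: 1/n_f = τ_a/S_se + τ_m/S_su = 363.17/362 + 489.53/1090 = 1.00324 + 0.44911 = 1.4524
n_f = 1/1.4524 = 0.6885

0.689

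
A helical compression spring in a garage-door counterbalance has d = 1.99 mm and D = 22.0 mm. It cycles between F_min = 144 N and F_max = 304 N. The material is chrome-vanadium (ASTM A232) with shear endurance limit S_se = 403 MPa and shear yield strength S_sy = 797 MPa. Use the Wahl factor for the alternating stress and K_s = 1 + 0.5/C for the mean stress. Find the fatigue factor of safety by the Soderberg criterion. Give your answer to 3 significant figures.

0.271

C = D/d = 22.0/1.99 = 11.0553; K_W = (4C−1)/(4C−4)+0.615/C = 1.1302; K_s = 1+0.5/C = 1.0452
F_a = (F_max−F_min)/2 = 80 N; F_m = (F_max+F_min)/2 = 224 N
τ_a = K_W·8F_aD/(πd³) = 1.1302 × 568.71 = 642.77 MPa
τ_m = K_s·8F_mD/(πd³) = 1.0452 × 1592.4 = 1664.4 MPa
Soderberg: 1/n_f = τ_a/S_se + τ_m/S_sy = 642.77/403 + 1664.4/797 = 1.59496 + 2.08835 = 3.6833
n_f = 1/3.6833 = 0.2715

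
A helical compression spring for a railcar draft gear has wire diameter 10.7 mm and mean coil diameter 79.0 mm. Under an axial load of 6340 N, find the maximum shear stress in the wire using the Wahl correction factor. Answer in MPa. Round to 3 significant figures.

Spring index C = D/d = 79.0/10.7 = 7.3832
K_W = (4C−1)/(4C−4) + 0.615/C = 28.533/25.533 + 0.0833 = 1.2008
τ₀ = 8FD/(πd³) = 8·6340·79.0/(π·10.7³) = 4.00688e+06/3848.6 = 1041.1 MPa
τ_max = K·τ₀ = 1.2008 × 1041.1 = 1250.2 MPa

1250 MPa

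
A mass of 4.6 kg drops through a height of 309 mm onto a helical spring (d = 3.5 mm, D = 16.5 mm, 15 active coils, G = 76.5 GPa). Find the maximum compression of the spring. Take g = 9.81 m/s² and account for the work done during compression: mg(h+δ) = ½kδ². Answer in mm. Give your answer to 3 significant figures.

38.4 mm

k = Gd⁴/(8D³N_a) = (76.5×10³)(3.5⁴)/(8·16.5³·15) = 21.296 N/mm
W = mg = 4.6 × 9.81 = 45.126 N
½kδ² − Wδ − Wh = 0 → δ = (W + √(W² + 2kWh))/k
δ = (45.126 + √(2036.4 + 593903))/21.296 = (45.126 + 771.97)/21.296 = 38.368 mm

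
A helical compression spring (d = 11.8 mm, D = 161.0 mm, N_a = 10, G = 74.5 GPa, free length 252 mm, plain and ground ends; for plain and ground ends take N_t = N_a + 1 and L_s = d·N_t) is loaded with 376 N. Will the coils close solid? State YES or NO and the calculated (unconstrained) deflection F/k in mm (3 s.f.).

k = Gd⁴/(8D³N_a) = (74.5×10³)(11.8⁴)/(8·161.0³·10) = 4.3263 N/mm
N_t = 11; L_s = 11.8·11 = 129.8 mm; δ_solid = L₀ − L_s = 252 − 129.8 = 122.2 mm
δ = F/k = 376/4.3263 = 86.91 mm
δ < δ_solid → spring does not go solid

NO, δ = 86.9 mm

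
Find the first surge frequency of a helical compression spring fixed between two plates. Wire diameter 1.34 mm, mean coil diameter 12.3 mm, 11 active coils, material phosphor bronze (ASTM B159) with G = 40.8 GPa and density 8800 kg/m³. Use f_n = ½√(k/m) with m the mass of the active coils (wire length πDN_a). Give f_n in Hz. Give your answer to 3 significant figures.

195 Hz

k = Gd⁴/(8D³N_a) = (40.8×10³)(1.34⁴)/(8·12.3³·11) = 0.80331 N/mm = 803.31 N/m
Wire length L = πDN_a = π·12.3·11 = 425.06 mm
m = ρ·(πd²/4)·L = 8800 × 1.4103×10⁻⁶ m² × 0.42506 m = 0.0052751 kg
f_n = ½√(k/m) = 0.5·√(803.31/0.0052751) = 0.5·√(1.5228e+05) = 195.12 Hz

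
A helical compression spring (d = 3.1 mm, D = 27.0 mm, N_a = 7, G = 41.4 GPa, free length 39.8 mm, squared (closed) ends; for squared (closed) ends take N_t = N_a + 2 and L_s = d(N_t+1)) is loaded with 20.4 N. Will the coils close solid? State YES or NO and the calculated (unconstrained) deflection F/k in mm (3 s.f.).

k = Gd⁴/(8D³N_a) = (41.4×10³)(3.1⁴)/(8·27.0³·7) = 3.4687 N/mm
N_t = 9; L_s = 3.1·10 = 31 mm; δ_solid = L₀ − L_s = 39.8 − 31 = 8.8 mm
δ = F/k = 20.4/3.4687 = 5.8812 mm
δ < δ_solid → spring does not go solid

NO, δ = 5.88 mm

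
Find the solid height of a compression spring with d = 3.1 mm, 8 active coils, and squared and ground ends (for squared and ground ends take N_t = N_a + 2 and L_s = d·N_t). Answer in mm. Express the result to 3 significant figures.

31.0 mm

squared and ground ends: N_t = N_a + 2 = 8 + 2 = 10
L_s = d·N_t = 3.1 × 10 = 31 mm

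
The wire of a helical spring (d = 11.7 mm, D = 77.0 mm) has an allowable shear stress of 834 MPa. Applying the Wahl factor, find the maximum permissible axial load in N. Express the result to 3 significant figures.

C = D/d = 77.0/11.7 = 6.5812
K_W = (4C−1)/(4C−4) + 0.615/C = 25.325/22.325 + 0.0934 = 1.2278
τ_max = K·8FD/(πd³) → F_max = τ_allow·πd³/(8DK)
F_max = 834·π·11.7³/(8·77.0·1.2278) = 4.1964e+06/756.34 = 5548.2 N

5550 N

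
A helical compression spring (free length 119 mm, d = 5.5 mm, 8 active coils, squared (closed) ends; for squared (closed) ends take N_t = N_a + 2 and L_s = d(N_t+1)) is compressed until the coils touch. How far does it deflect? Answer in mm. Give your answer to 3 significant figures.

N_t = 10; L_s = 5.5·11 = 60.5 mm
δ_solid = L₀ − L_s = 119 − 60.5 = 58.5 mm

58.5 mm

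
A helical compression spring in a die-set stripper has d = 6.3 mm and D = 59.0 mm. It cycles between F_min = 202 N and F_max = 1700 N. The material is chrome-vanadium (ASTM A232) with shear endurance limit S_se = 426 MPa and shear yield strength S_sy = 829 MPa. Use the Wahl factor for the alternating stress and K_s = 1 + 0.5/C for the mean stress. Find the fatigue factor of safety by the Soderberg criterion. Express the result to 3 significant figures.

0.514

C = D/d = 59.0/6.3 = 9.3651; K_W = (4C−1)/(4C−4)+0.615/C = 1.1553; K_s = 1+0.5/C = 1.0534
F_a = (F_max−F_min)/2 = 749 N; F_m = (F_max+F_min)/2 = 951 N
τ_a = K_W·8F_aD/(πd³) = 1.1553 × 450.04 = 519.95 MPa
τ_m = K_s·8F_mD/(πd³) = 1.0534 × 571.41 = 601.92 MPa
Soderberg: 1/n_f = τ_a/S_se + τ_m/S_sy = 519.95/426 + 601.92/829 = 1.22053 + 0.72608 = 1.9466
n_f = 1/1.9466 = 0.5137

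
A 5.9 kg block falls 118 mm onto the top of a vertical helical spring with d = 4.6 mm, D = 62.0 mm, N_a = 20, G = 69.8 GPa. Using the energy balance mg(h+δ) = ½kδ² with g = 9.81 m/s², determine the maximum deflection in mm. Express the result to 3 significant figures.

218 mm

k = Gd⁴/(8D³N_a) = (69.8×10³)(4.6⁴)/(8·62.0³·20) = 0.81958 N/mm
W = mg = 5.9 × 9.81 = 57.879 N
½kδ² − Wδ − Wh = 0 → δ = (W + √(W² + 2kWh))/k
δ = (57.879 + √(3350 + 11195))/0.81958 = (57.879 + 120.6)/0.81958 = 217.77 mm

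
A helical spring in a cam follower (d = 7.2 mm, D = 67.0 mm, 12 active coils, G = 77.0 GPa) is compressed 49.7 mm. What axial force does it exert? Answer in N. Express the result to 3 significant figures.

356 N

k = Gd⁴/(8D³N_a) = (77.0×10³)(7.2⁴)/(8·67.0³·12) = 7.1668 N/mm
F = k·δ = 7.1668 × 49.7 = 356.19 N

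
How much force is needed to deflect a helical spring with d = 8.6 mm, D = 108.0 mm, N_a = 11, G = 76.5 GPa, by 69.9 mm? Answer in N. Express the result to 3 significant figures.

264 N

k = Gd⁴/(8D³N_a) = (76.5×10³)(8.6⁴)/(8·108.0³·11) = 3.7749 N/mm
F = k·δ = 3.7749 × 69.9 = 263.86 N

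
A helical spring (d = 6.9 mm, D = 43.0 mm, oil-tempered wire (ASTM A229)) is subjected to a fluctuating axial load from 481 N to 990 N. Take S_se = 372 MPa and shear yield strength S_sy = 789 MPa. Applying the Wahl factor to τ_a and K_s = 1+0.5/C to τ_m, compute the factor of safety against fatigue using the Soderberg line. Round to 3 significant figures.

C = D/d = 43.0/6.9 = 6.2319; K_W = (4C−1)/(4C−4)+0.615/C = 1.2420; K_s = 1+0.5/C = 1.0802
F_a = (F_max−F_min)/2 = 254.5 N; F_m = (F_max+F_min)/2 = 735.5 N
τ_a = K_W·8F_aD/(πd³) = 1.2420 × 84.83 = 105.36 MPa
τ_m = K_s·8F_mD/(πd³) = 1.0802 × 245.16 = 264.83 MPa
Soderberg: 1/n_f = τ_a/S_se + τ_m/S_sy = 105.36/372 + 264.83/789 = 0.28323 + 0.33565 = 0.61888
n_f = 1/0.61888 = 1.616

1.62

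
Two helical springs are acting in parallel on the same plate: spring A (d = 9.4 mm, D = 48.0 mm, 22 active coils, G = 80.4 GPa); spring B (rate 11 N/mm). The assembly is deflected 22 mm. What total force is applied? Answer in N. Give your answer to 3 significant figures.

952 N

k_A = Gd⁴/(8D³N_a) = (80.4×10³)(9.4⁴)/(8·48.0³·22) = 32.25 N/mm
Parallel: k_eq = 32.25 + 11 = 43.25 N/mm
F = k_eq·δ = 43.25·22 = 951.5 N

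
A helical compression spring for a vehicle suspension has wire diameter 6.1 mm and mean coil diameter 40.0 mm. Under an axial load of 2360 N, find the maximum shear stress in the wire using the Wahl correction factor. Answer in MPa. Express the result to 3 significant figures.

1300 MPa

Spring index C = D/d = 40.0/6.1 = 6.5574
K_W = (4C−1)/(4C−4) + 0.615/C = 25.230/22.230 + 0.0938 = 1.2287
τ₀ = 8FD/(πd³) = 8·2360·40.0/(π·6.1³) = 755200/713.08 = 1059.1 MPa
τ_max = K·τ₀ = 1.2287 × 1059.1 = 1301.3 MPa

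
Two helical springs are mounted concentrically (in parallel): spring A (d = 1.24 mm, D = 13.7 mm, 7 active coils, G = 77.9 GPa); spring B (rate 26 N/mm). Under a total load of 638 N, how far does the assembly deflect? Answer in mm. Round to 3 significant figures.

k_A = Gd⁴/(8D³N_a) = (77.9×10³)(1.24⁴)/(8·13.7³·7) = 1.279 N/mm
Parallel: k_eq = 1.279 + 26 = 27.279 N/mm
δ = F/k_eq = 638/27.279 = 23.388 mm

23.4 mm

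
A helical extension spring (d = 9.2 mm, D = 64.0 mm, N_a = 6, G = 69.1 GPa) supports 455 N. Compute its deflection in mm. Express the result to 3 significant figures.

11.6 mm

k = Gd⁴/(8D³N_a) = (69.1×10³)(9.2⁴)/(8·64.0³·6) = 39.341 N/mm
δ = F/k = 455 / 39.341 = 11.565 mm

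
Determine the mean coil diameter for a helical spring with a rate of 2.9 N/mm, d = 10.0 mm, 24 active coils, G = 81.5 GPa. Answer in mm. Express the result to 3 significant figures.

D = (Gd⁴/(8N_a·k))^(1/3) = (81.5×10³·10.0⁴/(8·24·2.9))^(1/3)
  = (1.46372e+06)^(1/3) = 113.5410 mm

114 mm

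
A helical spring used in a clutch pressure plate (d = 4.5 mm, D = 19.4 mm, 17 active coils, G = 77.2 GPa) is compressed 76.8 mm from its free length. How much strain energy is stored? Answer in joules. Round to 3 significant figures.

94.0 J

k = Gd⁴/(8D³N_a) = (77.2×10³)(4.5⁴)/(8·19.4³·17) = 31.88 N/mm
U = ½kδ² = 0.5 × 31.88 × 76.8² = 94019 N·mm = 94.019 J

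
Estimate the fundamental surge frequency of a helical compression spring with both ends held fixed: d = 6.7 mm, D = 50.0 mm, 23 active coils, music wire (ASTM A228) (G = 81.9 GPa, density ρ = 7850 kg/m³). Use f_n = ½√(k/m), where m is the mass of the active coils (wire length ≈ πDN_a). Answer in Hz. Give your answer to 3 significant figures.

42.4 Hz

k = Gd⁴/(8D³N_a) = (81.9×10³)(6.7⁴)/(8·50.0³·23) = 7.1756 N/mm = 7175.6 N/m
Wire length L = πDN_a = π·50.0·23 = 3612.8 mm
m = ρ·(πd²/4)·L = 7850 × 35.257×10⁻⁶ m² × 3.6128 m = 0.9999 kg
f_n = ½√(k/m) = 0.5·√(7175.6/0.9999) = 0.5·√(7176.3) = 42.356 Hz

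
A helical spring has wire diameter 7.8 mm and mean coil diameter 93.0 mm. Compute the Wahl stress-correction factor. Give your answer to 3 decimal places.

1.120

C = D/d = 93.0/7.8 = 11.9231
K_W = (4C−1)/(4C−4) + 0.615/C = 46.692/43.692 + 0.0516 = 1.1202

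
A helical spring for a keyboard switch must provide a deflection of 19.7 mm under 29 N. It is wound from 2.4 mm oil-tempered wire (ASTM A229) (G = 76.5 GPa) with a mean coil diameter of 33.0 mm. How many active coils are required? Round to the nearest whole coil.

Required rate k = F/δ = 29/19.7 = 1.4721 N/mm
N_a = Gd⁴/(8D³k) = (76.5×10³ × 2.4⁴)/(8 × 33.0³ × 1.4721)
    = 2.53809e+06 / 423217 = 5.997 → 6 coils

6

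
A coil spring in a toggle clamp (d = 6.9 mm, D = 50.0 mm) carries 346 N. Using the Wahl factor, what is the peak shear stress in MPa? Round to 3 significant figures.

162 MPa

Spring index C = D/d = 50.0/6.9 = 7.2464
K_W = (4C−1)/(4C−4) + 0.615/C = 27.986/24.986 + 0.0849 = 1.2049
τ₀ = 8FD/(πd³) = 8·346·50.0/(π·6.9³) = 138400/1032 = 134.1 MPa
τ_max = K·τ₀ = 1.2049 × 134.1 = 161.59 MPa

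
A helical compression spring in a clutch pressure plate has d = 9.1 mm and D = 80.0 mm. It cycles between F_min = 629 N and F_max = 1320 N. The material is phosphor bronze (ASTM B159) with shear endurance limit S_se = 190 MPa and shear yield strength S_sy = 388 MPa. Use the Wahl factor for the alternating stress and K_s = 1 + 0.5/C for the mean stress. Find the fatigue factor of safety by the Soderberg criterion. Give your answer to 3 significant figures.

C = D/d = 80.0/9.1 = 8.7912; K_W = (4C−1)/(4C−4)+0.615/C = 1.1662; K_s = 1+0.5/C = 1.0569
F_a = (F_max−F_min)/2 = 345.5 N; F_m = (F_max+F_min)/2 = 974.5 N
τ_a = K_W·8F_aD/(πd³) = 1.1662 × 93.402 = 108.93 MPa
τ_m = K_s·8F_mD/(πd³) = 1.0569 × 263.44 = 278.43 MPa
Soderberg: 1/n_f = τ_a/S_se + τ_m/S_sy = 108.93/190 + 278.43/388 = 0.57330 + 0.71760 = 1.2909
n_f = 1/1.2909 = 0.7747

0.775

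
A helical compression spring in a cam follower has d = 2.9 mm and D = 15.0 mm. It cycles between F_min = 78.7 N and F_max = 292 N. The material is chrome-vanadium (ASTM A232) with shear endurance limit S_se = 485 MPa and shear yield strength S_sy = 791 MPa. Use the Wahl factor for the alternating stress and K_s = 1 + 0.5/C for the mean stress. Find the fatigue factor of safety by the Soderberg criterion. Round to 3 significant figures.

1.18

C = D/d = 15.0/2.9 = 5.1724; K_W = (4C−1)/(4C−4)+0.615/C = 1.2987; K_s = 1+0.5/C = 1.0967
F_a = (F_max−F_min)/2 = 106.65 N; F_m = (F_max+F_min)/2 = 185.35 N
τ_a = K_W·8F_aD/(πd³) = 1.2987 × 167.03 = 216.92 MPa
τ_m = K_s·8F_mD/(πd³) = 1.0967 × 290.29 = 318.35 MPa
Soderberg: 1/n_f = τ_a/S_se + τ_m/S_sy = 216.92/485 + 318.35/791 = 0.44725 + 0.40247 = 0.84971
n_f = 1/0.84971 = 1.177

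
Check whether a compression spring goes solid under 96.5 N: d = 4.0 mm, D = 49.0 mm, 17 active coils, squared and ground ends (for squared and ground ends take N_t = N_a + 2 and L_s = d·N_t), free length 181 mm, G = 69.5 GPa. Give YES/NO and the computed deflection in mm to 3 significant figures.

k = Gd⁴/(8D³N_a) = (69.5×10³)(4.0⁴)/(8·49.0³·17) = 1.112 N/mm
N_t = 19; L_s = 4.0·19 = 76 mm; δ_solid = L₀ − L_s = 181 − 76 = 105 mm
δ = F/k = 96.5/1.112 = 86.782 mm
δ < δ_solid → spring does not go solid

NO, δ = 86.8 mm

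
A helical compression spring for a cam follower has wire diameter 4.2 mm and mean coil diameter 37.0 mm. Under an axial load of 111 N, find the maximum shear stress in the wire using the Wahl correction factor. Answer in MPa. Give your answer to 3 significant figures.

165 MPa

Spring index C = D/d = 37.0/4.2 = 8.8095
K_W = (4C−1)/(4C−4) + 0.615/C = 34.238/31.238 + 0.0698 = 1.1658
τ₀ = 8FD/(πd³) = 8·111·37.0/(π·4.2³) = 32856/232.75 = 141.16 MPa
τ_max = K·τ₀ = 1.1658 × 141.16 = 164.57 MPa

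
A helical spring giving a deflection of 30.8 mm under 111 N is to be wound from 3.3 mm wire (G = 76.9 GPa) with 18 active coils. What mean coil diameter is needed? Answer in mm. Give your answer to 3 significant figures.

Required rate k = F/δ = 111/30.8 = 3.6039 N/mm
D = (Gd⁴/(8N_a·k))^(1/3) = (76.9×10³·3.3⁴/(8·18·3.6039))^(1/3)
  = (17573.1)^(1/3) = 25.9985 mm

26.0 mm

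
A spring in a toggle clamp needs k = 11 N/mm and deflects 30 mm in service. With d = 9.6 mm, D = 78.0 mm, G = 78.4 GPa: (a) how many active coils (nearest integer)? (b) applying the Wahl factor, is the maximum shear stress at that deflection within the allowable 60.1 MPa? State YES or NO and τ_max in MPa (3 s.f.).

N_a = Gd⁴/(8D³k) = (78.4×10³)(9.6⁴)/(8·78.0³·11) = 15.95 → N_a = 16
Actual rate k = Gd⁴/(8D³·16) = 10.962 N/mm
Working load F = kδ = 10.962·30 = 328.87 N
C = 78.0/9.6 = 8.1250; K_W = (4C−1)/(4C−4)+0.615/C = 1.1810
τ_max = K_W·8FD/(πd³) = 1.1810·73.833 = 87.193 MPa
τ_max > 60.1 MPa → exceeds allowable

(a) 16 coils; (b) NO, τ_max = 87.2 MPa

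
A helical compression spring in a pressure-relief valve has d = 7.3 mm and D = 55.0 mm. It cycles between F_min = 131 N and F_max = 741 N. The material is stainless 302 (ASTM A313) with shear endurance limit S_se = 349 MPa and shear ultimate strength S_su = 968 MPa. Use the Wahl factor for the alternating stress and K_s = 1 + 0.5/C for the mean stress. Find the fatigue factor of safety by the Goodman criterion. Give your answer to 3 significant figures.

C = D/d = 55.0/7.3 = 7.5342; K_W = (4C−1)/(4C−4)+0.615/C = 1.1964; K_s = 1+0.5/C = 1.0664
F_a = (F_max−F_min)/2 = 305 N; F_m = (F_max+F_min)/2 = 436 N
τ_a = K_W·8F_aD/(πd³) = 1.1964 × 109.81 = 131.38 MPa
τ_m = K_s·8F_mD/(πd³) = 1.0664 × 156.97 = 167.39 MPa
Goodman: 1/n_f = τ_a/S_se + τ_m/S_su = 131.38/349 + 167.39/968 = 0.37643 + 0.17292 = 0.54936
n_f = 1/0.54936 = 1.82

1.82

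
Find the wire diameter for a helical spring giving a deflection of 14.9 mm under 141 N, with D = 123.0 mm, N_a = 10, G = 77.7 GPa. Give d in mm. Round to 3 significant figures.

11.6 mm

Required rate k = F/δ = 141/14.9 = 9.4631 N/mm
d = (8D³N_a·k / G)^(1/4) = (8·123.0³·10·9.4631 / (77.7×10³))^0.25
  = (18131)^0.25 = 11.6039 mm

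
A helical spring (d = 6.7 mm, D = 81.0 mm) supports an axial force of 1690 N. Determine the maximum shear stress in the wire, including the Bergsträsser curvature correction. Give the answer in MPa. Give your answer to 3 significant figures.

1290 MPa

Spring index C = D/d = 81.0/6.7 = 12.0896
K_B = (4C+2)/(4C−3) = 50.358/45.358 = 1.1102
τ₀ = 8FD/(πd³) = 8·1690·81.0/(π·6.7³) = 1.09512e+06/944.87 = 1159 MPa
τ_max = K·τ₀ = 1.1102 × 1159 = 1286.8 MPa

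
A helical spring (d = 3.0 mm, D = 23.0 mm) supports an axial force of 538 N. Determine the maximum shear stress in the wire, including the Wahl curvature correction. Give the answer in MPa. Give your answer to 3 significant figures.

Spring index C = D/d = 23.0/3.0 = 7.6667
K_W = (4C−1)/(4C−4) + 0.615/C = 29.667/26.667 + 0.0802 = 1.1927
τ₀ = 8FD/(πd³) = 8·538·23.0/(π·3.0³) = 98992/84.823 = 1167 MPa
τ_max = K·τ₀ = 1.1927 × 1167 = 1392 MPa

1390 MPa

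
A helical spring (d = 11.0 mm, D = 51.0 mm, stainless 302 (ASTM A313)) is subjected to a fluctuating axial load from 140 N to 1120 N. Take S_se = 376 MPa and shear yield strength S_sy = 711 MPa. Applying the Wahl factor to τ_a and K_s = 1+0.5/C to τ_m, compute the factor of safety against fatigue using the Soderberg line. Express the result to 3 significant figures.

3.76

C = D/d = 51.0/11.0 = 4.6364; K_W = (4C−1)/(4C−4)+0.615/C = 1.3389; K_s = 1+0.5/C = 1.1078
F_a = (F_max−F_min)/2 = 490 N; F_m = (F_max+F_min)/2 = 630 N
τ_a = K_W·8F_aD/(πd³) = 1.3389 × 47.811 = 64.014 MPa
τ_m = K_s·8F_mD/(πd³) = 1.1078 × 61.471 = 68.101 MPa
Soderberg: 1/n_f = τ_a/S_se + τ_m/S_sy = 64.014/376 + 68.101/711 = 0.17025 + 0.09578 = 0.26603
n_f = 1/0.26603 = 3.759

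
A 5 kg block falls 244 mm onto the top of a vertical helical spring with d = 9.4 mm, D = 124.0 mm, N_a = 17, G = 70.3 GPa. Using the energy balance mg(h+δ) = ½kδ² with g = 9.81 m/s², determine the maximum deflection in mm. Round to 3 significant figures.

132 mm

k = Gd⁴/(8D³N_a) = (70.3×10³)(9.4⁴)/(8·124.0³·17) = 2.1167 N/mm
W = mg = 5 × 9.81 = 49.05 N
½kδ² − Wδ − Wh = 0 → δ = (W + √(W² + 2kWh))/k
δ = (49.05 + √(2405.9 + 50666.6))/2.1167 = (49.05 + 230.37)/2.1167 = 132.01 mm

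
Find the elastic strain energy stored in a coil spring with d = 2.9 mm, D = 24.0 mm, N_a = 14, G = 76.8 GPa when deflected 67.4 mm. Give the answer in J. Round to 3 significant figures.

k = Gd⁴/(8D³N_a) = (76.8×10³)(2.9⁴)/(8·24.0³·14) = 3.5083 N/mm
U = ½kδ² = 0.5 × 3.5083 × 67.4² = 7968.8 N·mm = 7.9688 J

7.97 J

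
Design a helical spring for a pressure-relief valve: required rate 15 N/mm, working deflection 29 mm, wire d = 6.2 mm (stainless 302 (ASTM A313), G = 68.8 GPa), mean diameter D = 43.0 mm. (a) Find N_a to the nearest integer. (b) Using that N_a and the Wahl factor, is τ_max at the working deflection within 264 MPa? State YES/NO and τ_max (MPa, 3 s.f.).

(a) 11 coils; (b) YES, τ_max = 235 MPa

N_a = Gd⁴/(8D³k) = (68.8×10³)(6.2⁴)/(8·43.0³·15) = 10.66 → N_a = 11
Actual rate k = Gd⁴/(8D³·11) = 14.53 N/mm
Working load F = kδ = 14.53·29 = 421.37 N
C = 43.0/6.2 = 6.9355; K_W = (4C−1)/(4C−4)+0.615/C = 1.2150
τ_max = K_W·8FD/(πd³) = 1.2150·193.6 = 235.23 MPa
τ_max ≤ 264 MPa → acceptable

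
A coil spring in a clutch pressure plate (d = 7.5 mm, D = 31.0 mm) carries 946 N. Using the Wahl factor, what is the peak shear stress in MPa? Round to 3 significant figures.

Spring index C = D/d = 31.0/7.5 = 4.1333
K_W = (4C−1)/(4C−4) + 0.615/C = 15.533/12.533 + 0.1488 = 1.3882
τ₀ = 8FD/(πd³) = 8·946·31.0/(π·7.5³) = 234608/1325.4 = 177.01 MPa
τ_max = K·τ₀ = 1.3882 × 177.01 = 245.72 MPa

246 MPa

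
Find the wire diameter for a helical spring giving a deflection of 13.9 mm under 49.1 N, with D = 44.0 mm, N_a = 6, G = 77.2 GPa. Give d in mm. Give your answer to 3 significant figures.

Required rate k = F/δ = 49.1/13.9 = 3.5324 N/mm
d = (8D³N_a·k / G)^(1/4) = (8·44.0³·6·3.5324 / (77.2×10³))^0.25
  = (187.09)^0.25 = 3.6984 mm

3.70 mm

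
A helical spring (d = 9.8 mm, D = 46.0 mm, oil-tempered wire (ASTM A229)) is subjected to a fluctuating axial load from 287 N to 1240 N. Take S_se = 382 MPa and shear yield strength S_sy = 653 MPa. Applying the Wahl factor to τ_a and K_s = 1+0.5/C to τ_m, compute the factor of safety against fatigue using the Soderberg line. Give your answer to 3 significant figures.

2.72

C = D/d = 46.0/9.8 = 4.6939; K_W = (4C−1)/(4C−4)+0.615/C = 1.3341; K_s = 1+0.5/C = 1.1065
F_a = (F_max−F_min)/2 = 476.5 N; F_m = (F_max+F_min)/2 = 763.5 N
τ_a = K_W·8F_aD/(πd³) = 1.3341 × 59.304 = 79.115 MPa
τ_m = K_s·8F_mD/(πd³) = 1.1065 × 95.023 = 105.15 MPa
Soderberg: 1/n_f = τ_a/S_se + τ_m/S_sy = 79.115/382 + 105.15/653 = 0.20711 + 0.16102 = 0.36813
n_f = 1/0.36813 = 2.716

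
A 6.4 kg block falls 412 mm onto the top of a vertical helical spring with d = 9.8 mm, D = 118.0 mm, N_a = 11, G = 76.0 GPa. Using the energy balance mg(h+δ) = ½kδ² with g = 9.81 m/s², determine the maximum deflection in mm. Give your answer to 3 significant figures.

117 mm

k = Gd⁴/(8D³N_a) = (76.0×10³)(9.8⁴)/(8·118.0³·11) = 4.8483 N/mm
W = mg = 6.4 × 9.81 = 62.784 N
½kδ² − Wδ − Wh = 0 → δ = (W + √(W² + 2kWh))/k
δ = (62.784 + √(3941.8 + 250822))/4.8483 = (62.784 + 504.74)/4.8483 = 117.06 mm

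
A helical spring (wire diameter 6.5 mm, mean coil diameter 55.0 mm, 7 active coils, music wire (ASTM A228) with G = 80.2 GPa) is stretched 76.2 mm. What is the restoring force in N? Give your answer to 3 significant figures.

k = Gd⁴/(8D³N_a) = (80.2×10³)(6.5⁴)/(8·55.0³·7) = 15.366 N/mm
F = k·δ = 15.366 × 76.2 = 1170.9 N

1170 N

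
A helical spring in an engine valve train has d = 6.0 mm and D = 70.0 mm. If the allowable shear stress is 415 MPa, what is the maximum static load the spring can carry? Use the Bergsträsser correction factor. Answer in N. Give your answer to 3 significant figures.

C = D/d = 70.0/6.0 = 11.6667
K_B = (4C+2)/(4C−3) = 48.667/43.667 = 1.1145
τ_max = K·8FD/(πd³) → F_max = τ_allow·πd³/(8DK)
F_max = 415·π·6.0³/(8·70.0·1.1145) = 2.8161e+05/624.12 = 451.21 N

451 N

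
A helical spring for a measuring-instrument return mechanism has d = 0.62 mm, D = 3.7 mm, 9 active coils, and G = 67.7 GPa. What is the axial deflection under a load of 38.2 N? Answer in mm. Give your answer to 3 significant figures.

k = Gd⁴/(8D³N_a) = (67.7×10³)(0.62⁴)/(8·3.7³·9) = 2.7429 N/mm
δ = F/k = 38.2 / 2.7429 = 13.927 mm

13.9 mm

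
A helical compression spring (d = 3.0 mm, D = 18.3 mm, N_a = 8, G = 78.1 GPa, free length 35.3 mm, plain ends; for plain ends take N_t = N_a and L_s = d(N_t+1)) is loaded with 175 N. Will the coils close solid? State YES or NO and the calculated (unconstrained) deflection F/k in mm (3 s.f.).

k = Gd⁴/(8D³N_a) = (78.1×10³)(3.0⁴)/(8·18.3³·8) = 16.129 N/mm
N_t = 8; L_s = 3.0·9 = 27 mm; δ_solid = L₀ − L_s = 35.3 − 27 = 8.3 mm
δ = F/k = 175/16.129 = 10.85 mm
δ ≥ δ_solid → spring goes solid

YES, δ = 10.9 mm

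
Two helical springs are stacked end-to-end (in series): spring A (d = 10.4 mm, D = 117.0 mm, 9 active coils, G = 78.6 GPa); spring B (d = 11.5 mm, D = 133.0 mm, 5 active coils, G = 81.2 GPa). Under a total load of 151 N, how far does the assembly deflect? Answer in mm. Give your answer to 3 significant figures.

28.9 mm

k_A = Gd⁴/(8D³N_a) = (78.6×10³)(10.4⁴)/(8·117.0³·9) = 7.9738 N/mm
k_B = Gd⁴/(8D³N_a) = (81.2×10³)(11.5⁴)/(8·133.0³·5) = 15.092 N/mm
Series: 1/k_eq = 1/7.9738 + 1/15.092 = 0.19167; k_eq = 5.2172 N/mm
δ = F/k_eq = 151/5.2172 = 28.943 mm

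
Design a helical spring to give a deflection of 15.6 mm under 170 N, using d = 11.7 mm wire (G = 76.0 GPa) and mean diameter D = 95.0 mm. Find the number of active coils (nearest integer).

Required rate k = F/δ = 170/15.6 = 10.897 N/mm
N_a = Gd⁴/(8D³k) = (76.0×10³ × 11.7⁴)/(8 × 95.0³ × 10.897)
    = 1.42415e+09 / 7.47455e+07 = 19.05 → 19 coils

19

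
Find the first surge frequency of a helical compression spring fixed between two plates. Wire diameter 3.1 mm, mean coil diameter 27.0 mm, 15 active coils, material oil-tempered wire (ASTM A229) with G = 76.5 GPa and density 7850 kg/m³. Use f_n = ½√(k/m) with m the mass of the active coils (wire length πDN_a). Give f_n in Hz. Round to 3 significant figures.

k = Gd⁴/(8D³N_a) = (76.5×10³)(3.1⁴)/(8·27.0³·15) = 2.9911 N/mm = 2991.1 N/m
Wire length L = πDN_a = π·27.0·15 = 1272.3 mm
m = ρ·(πd²/4)·L = 7850 × 7.5477×10⁻⁶ m² × 1.2723 m = 0.075386 kg
f_n = ½√(k/m) = 0.5·√(2991.1/0.075386) = 0.5·√(39678) = 99.596 Hz

99.6 Hz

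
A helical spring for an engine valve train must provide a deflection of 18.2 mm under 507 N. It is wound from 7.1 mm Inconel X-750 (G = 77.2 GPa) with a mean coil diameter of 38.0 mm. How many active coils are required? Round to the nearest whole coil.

Required rate k = F/δ = 507/18.2 = 27.857 N/mm
N_a = Gd⁴/(8D³k) = (77.2×10³ × 7.1⁴)/(8 × 38.0³ × 27.857)
    = 1.96178e+08 / 1.22286e+07 = 16.04 → 16 coils

16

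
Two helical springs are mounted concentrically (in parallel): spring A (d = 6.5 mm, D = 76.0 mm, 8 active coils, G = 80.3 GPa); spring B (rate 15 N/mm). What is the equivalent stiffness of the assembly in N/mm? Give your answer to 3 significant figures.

k_A = Gd⁴/(8D³N_a) = (80.3×10³)(6.5⁴)/(8·76.0³·8) = 5.1021 N/mm
Parallel: k_eq = 5.1021 + 15 = 20.102 N/mm

20.1 N/mm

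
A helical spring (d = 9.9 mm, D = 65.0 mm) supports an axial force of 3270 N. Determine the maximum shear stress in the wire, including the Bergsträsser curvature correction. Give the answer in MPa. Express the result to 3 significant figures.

Spring index C = D/d = 65.0/9.9 = 6.5657
K_B = (4C+2)/(4C−3) = 28.263/23.263 = 1.2149
τ₀ = 8FD/(πd³) = 8·3270·65.0/(π·9.9³) = 1.7004e+06/3048.3 = 557.82 MPa
τ_max = K·τ₀ = 1.2149 × 557.82 = 677.72 MPa

678 MPa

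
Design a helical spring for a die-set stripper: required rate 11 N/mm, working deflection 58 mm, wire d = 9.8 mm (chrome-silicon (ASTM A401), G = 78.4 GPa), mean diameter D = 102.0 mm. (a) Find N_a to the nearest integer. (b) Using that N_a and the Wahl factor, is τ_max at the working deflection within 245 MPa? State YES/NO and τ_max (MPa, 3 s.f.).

N_a = Gd⁴/(8D³k) = (78.4×10³)(9.8⁴)/(8·102.0³·11) = 7.743 → N_a = 8
Actual rate k = Gd⁴/(8D³·8) = 10.647 N/mm
Working load F = kδ = 10.647·58 = 617.54 N
C = 102.0/9.8 = 10.4082; K_W = (4C−1)/(4C−4)+0.615/C = 1.1388
τ_max = K_W·8FD/(πd³) = 1.1388·170.42 = 194.08 MPa
τ_max ≤ 245 MPa → acceptable

(a) 8 coils; (b) YES, τ_max = 194 MPa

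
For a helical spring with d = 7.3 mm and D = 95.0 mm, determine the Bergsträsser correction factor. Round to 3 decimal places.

C = D/d = 95.0/7.3 = 13.0137
K_B = (4C+2)/(4C−3) = 54.055/49.055 = 1.1019

1.102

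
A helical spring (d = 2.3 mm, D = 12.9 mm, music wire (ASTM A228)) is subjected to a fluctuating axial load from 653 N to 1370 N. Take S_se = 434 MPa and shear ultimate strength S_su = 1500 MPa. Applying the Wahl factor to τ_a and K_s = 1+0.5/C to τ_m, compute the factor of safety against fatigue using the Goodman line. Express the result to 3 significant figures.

C = D/d = 12.9/2.3 = 5.6087; K_W = (4C−1)/(4C−4)+0.615/C = 1.2724; K_s = 1+0.5/C = 1.0891
F_a = (F_max−F_min)/2 = 358.5 N; F_m = (F_max+F_min)/2 = 1011.5 N
τ_a = K_W·8F_aD/(πd³) = 1.2724 × 967.91 = 1231.6 MPa
τ_m = K_s·8F_mD/(πd³) = 1.0891 × 2730.9 = 2974.4 MPa
Goodman: 1/n_f = τ_a/S_se + τ_m/S_su = 1231.6/434 + 2974.4/1500 = 2.83769 + 1.98293 = 4.8206
n_f = 1/4.8206 = 0.2074

0.207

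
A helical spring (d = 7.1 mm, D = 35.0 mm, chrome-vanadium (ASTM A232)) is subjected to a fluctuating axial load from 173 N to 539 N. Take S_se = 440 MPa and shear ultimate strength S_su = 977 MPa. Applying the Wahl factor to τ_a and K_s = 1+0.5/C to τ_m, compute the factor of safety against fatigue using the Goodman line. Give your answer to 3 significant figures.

C = D/d = 35.0/7.1 = 4.9296; K_W = (4C−1)/(4C−4)+0.615/C = 1.3156; K_s = 1+0.5/C = 1.1014
F_a = (F_max−F_min)/2 = 183 N; F_m = (F_max+F_min)/2 = 356 N
τ_a = K_W·8F_aD/(πd³) = 1.3156 × 45.571 = 59.953 MPa
τ_m = K_s·8F_mD/(πd³) = 1.1014 × 88.651 = 97.643 MPa
Goodman: 1/n_f = τ_a/S_se + τ_m/S_su = 59.953/440 + 97.643/977 = 0.13626 + 0.09994 = 0.2362
n_f = 1/0.2362 = 4.234

4.23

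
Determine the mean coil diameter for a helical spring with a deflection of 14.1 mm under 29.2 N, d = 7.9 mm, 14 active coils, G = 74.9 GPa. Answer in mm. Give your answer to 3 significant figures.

Required rate k = F/δ = 29.2/14.1 = 2.0709 N/mm
D = (Gd⁴/(8N_a·k))^(1/3) = (74.9×10³·7.9⁴/(8·14·2.0709))^(1/3)
  = (1.25779e+06)^(1/3) = 107.9451 mm

108 mm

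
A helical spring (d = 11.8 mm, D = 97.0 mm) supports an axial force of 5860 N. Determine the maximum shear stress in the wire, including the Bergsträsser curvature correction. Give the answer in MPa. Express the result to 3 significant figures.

Spring index C = D/d = 97.0/11.8 = 8.2203
K_B = (4C+2)/(4C−3) = 34.881/29.881 = 1.1673
τ₀ = 8FD/(πd³) = 8·5860·97.0/(π·11.8³) = 4.54736e+06/5161.7 = 880.97 MPa
τ_max = K·τ₀ = 1.1673 × 880.97 = 1028.4 MPa

1030 MPa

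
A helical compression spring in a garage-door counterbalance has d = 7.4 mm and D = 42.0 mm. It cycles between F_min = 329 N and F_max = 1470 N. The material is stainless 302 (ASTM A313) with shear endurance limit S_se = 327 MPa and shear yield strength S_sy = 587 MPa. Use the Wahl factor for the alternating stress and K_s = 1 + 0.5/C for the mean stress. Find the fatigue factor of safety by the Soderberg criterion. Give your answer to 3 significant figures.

0.976

C = D/d = 42.0/7.4 = 5.6757; K_W = (4C−1)/(4C−4)+0.615/C = 1.2688; K_s = 1+0.5/C = 1.0881
F_a = (F_max−F_min)/2 = 570.5 N; F_m = (F_max+F_min)/2 = 899.5 N
τ_a = K_W·8F_aD/(πd³) = 1.2688 × 150.57 = 191.04 MPa
τ_m = K_s·8F_mD/(πd³) = 1.0881 × 237.41 = 258.32 MPa
Soderberg: 1/n_f = τ_a/S_se + τ_m/S_sy = 191.04/327 + 258.32/587 = 0.58423 + 0.44007 = 1.0243
n_f = 1/1.0243 = 0.9763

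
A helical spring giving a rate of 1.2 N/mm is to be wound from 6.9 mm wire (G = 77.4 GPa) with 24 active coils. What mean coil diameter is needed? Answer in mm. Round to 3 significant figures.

D = (Gd⁴/(8N_a·k))^(1/3) = (77.4×10³·6.9⁴/(8·24·1.2))^(1/3)
  = (761474)^(1/3) = 91.3170 mm

91.3 mm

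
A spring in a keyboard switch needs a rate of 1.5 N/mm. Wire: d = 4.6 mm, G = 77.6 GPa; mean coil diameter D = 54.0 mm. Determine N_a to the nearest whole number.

18

N_a = Gd⁴/(8D³k) = (77.6×10³ × 4.6⁴)/(8 × 54.0³ × 1.5)
    = 3.47451e+07 / 1.88957e+06 = 18.39 → 18 coils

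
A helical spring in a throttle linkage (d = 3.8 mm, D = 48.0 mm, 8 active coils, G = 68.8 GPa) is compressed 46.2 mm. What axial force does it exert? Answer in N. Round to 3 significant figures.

k = Gd⁴/(8D³N_a) = (68.8×10³)(3.8⁴)/(8·48.0³·8) = 2.0268 N/mm
F = k·δ = 2.0268 × 46.2 = 93.64 N

93.6 N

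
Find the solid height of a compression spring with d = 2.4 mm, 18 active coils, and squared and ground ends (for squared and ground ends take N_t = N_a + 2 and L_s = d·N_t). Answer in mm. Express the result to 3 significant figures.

squared and ground ends: N_t = N_a + 2 = 18 + 2 = 20
L_s = d·N_t = 2.4 × 20 = 48 mm

48.0 mm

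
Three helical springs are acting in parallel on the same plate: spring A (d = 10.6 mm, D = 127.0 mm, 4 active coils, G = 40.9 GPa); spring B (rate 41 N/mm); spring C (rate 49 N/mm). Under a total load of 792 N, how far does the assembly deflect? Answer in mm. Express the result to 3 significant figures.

8.09 mm

k_A = Gd⁴/(8D³N_a) = (40.9×10³)(10.6⁴)/(8·127.0³·4) = 7.8774 N/mm
Parallel: k_eq = 7.8774 + 41 + 49 = 97.877 N/mm
δ = F/k_eq = 792/97.877 = 8.0918 mm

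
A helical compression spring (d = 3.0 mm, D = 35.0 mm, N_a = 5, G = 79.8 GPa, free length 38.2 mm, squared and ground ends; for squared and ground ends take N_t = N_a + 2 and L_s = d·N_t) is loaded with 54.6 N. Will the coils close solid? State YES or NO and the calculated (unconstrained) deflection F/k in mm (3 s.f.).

NO, δ = 14.5 mm

k = Gd⁴/(8D³N_a) = (79.8×10³)(3.0⁴)/(8·35.0³·5) = 3.769 N/mm
N_t = 7; L_s = 3.0·7 = 21 mm; δ_solid = L₀ − L_s = 38.2 − 21 = 17.2 mm
δ = F/k = 54.6/3.769 = 14.487 mm
δ < δ_solid → spring does not go solid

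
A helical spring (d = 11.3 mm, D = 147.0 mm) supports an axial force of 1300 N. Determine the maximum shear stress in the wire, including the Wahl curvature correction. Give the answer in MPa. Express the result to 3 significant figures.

374 MPa

Spring index C = D/d = 147.0/11.3 = 13.0088
K_W = (4C−1)/(4C−4) + 0.615/C = 51.035/48.035 + 0.0473 = 1.1097
τ₀ = 8FD/(πd³) = 8·1300·147.0/(π·11.3³) = 1.5288e+06/4533 = 337.26 MPa
τ_max = K·τ₀ = 1.1097 × 337.26 = 374.27 MPa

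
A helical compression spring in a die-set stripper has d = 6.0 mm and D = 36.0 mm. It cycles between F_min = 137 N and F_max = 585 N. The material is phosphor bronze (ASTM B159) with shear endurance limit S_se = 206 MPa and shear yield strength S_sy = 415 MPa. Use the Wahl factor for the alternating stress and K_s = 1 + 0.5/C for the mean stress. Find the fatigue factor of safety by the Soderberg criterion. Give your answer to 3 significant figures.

1.02

C = D/d = 36.0/6.0 = 6.0000; K_W = (4C−1)/(4C−4)+0.615/C = 1.2525; K_s = 1+0.5/C = 1.0833
F_a = (F_max−F_min)/2 = 224 N; F_m = (F_max+F_min)/2 = 361 N
τ_a = K_W·8F_aD/(πd³) = 1.2525 × 95.069 = 119.07 MPa
τ_m = K_s·8F_mD/(πd³) = 1.0833 × 153.21 = 165.98 MPa
Soderberg: 1/n_f = τ_a/S_se + τ_m/S_sy = 119.07/206 + 165.98/415 = 0.57803 + 0.39995 = 0.97798
n_f = 1/0.97798 = 1.023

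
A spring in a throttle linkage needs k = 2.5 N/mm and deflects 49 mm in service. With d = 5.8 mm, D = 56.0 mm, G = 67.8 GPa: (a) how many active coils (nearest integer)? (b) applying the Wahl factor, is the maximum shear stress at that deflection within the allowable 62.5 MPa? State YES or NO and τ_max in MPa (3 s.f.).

N_a = Gd⁴/(8D³k) = (67.8×10³)(5.8⁴)/(8·56.0³·2.5) = 21.84 → N_a = 22
Actual rate k = Gd⁴/(8D³·22) = 2.4824 N/mm
Working load F = kδ = 2.4824·49 = 121.64 N
C = 56.0/5.8 = 9.6552; K_W = (4C−1)/(4C−4)+0.615/C = 1.1503
τ_max = K_W·8FD/(πd³) = 1.1503·88.901 = 102.27 MPa
τ_max > 62.5 MPa → exceeds allowable

(a) 22 coils; (b) NO, τ_max = 102 MPa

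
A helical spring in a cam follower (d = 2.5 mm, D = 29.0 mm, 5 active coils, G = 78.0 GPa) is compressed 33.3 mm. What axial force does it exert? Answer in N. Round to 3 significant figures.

k = Gd⁴/(8D³N_a) = (78.0×10³)(2.5⁴)/(8·29.0³·5) = 3.1232 N/mm
F = k·δ = 3.1232 × 33.3 = 104 N

104 N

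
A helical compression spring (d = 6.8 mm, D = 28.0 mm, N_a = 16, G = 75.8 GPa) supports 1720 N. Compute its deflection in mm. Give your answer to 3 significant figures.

29.8 mm

k = Gd⁴/(8D³N_a) = (75.8×10³)(6.8⁴)/(8·28.0³·16) = 57.679 N/mm
δ = F/k = 1720 / 57.679 = 29.82 mm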